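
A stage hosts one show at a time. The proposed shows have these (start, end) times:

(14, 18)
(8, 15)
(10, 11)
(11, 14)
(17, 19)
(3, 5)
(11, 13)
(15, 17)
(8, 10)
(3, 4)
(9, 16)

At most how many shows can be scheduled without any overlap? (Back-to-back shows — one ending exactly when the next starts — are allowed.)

Sort by end time and greedily take each interval whose start is ≥ the last chosen end.
Sorted by end: (3,4)  (3,5)  (8,10)  (10,11)  (11,13)  (11,14)  (8,15)  (9,16)  (15,17)  (14,18)  (17,19)
take (3,4); take (8,10); take (10,11); take (11,13); take (15,17); take (17,19).
Selected 6 shows.

6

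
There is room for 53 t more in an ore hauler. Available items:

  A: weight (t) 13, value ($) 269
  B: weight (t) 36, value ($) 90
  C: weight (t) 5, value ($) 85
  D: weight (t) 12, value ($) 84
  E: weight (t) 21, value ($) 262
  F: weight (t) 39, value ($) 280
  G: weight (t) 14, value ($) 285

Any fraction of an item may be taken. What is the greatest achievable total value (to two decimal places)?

901.00

Greedy by value/weight ratio, highest first.
Order: A (269/13=20.69) > G (285/14=20.36) > C (85/5=17.00) > E (262/21=12.48) > F (280/39=7.18) > D (84/12=7.00) > B (90/36=2.50)
Fill: take A (13 @ 269) → take G (14 @ 285) → take C (5 @ 85) → take E (21 @ 262); 53/53 used.
Total value = 901.00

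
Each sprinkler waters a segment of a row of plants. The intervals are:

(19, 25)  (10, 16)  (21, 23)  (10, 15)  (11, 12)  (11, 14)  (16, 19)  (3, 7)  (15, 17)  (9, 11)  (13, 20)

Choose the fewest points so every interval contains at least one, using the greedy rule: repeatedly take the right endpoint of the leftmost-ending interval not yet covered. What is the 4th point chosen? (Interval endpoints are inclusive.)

Sorted: [3,7] [9,11] [11,12] [11,14] [10,15] [10,16] [15,17] [16,19] [13,20] [21,23] [19,25]
{[3,7]} hit by 7; {[9,11],[11,12],[11,14],[10,15],[10,16]} hit by 11; {[15,17],[16,19],[13,20]} hit by 17; {[21,23],[19,25]} hit by 23.
Points: 7, 11, 17, 23 (4 total).

23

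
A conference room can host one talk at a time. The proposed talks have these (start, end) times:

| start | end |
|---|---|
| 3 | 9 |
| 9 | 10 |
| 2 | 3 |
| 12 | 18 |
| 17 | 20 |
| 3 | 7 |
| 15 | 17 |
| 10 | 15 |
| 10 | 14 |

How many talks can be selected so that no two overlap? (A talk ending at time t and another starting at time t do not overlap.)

6

Sorted by end: (2,3)  (3,7)  (3,9)  (9,10)  (10,14)  (10,15)  (15,17)  (12,18)  (17,20)
take (2,3); take (3,7); take (9,10); take (10,14); skip (10,15); take (15,17); take (17,20).
Selected 6 talks.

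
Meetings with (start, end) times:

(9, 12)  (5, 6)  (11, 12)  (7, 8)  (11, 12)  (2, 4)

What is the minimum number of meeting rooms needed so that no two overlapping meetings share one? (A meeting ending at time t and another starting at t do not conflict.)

3

Count concurrent intervals with a sweep; the peak is the room count.
starts: [2, 5, 7, 9, 11, 11]
ends:   [4, 6, 8, 12, 12, 12]
s2→1 e4→0 s5→1 e6→0 s7→1 e8→0 s9→1 s11→2 s11→3  — peak 3.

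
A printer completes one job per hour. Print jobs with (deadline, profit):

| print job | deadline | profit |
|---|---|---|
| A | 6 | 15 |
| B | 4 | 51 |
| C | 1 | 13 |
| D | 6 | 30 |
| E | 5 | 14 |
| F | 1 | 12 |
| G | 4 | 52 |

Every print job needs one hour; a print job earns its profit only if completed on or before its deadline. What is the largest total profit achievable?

175

Take jobs in profit order; each goes to the latest open slot no later than its deadline.
By profit: G(d4,52), B(d4,51), D(d6,30), A(d6,15), E(d5,14), C(d1,13), F(d1,12)
G→slot 4; B→slot 3; D→slot 6; A→slot 5; E→slot 2; C→slot 1; F skipped.
Profit = 13 + 14 + 51 + 52 + 15 + 30 = 175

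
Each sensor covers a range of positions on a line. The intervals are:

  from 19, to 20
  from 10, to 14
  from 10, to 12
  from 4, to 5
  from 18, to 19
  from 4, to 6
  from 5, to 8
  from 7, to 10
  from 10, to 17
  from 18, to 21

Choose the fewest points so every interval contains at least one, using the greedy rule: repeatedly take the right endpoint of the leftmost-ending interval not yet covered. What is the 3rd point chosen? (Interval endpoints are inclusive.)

Sorted: [4,5] [4,6] [5,8] [7,10] [10,12] [10,14] [10,17] [18,19] [19,20] [18,21]
{[4,5],[4,6],[5,8]} hit by 5; {[7,10],[10,12],[10,14],[10,17]} hit by 10; {[18,19],[19,20],[18,21]} hit by 19.
Points: 5, 10, 19 (3 total).

19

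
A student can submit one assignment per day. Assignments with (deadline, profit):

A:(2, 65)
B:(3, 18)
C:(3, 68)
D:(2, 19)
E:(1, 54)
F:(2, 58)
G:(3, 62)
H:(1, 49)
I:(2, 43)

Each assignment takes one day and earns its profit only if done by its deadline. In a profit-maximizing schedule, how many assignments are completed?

3

Take jobs in profit order; each goes to the latest open slot no later than its deadline.
Profit order: C=68 A=65 G=62 F=58 E=54 H=49 I=43 D=19 B=18
Assign: C→slot 3, A→slot 2, G→slot 1, F skipped, E skipped, H skipped, I skipped, D skipped, B skipped.
Slots: [1:G] [2:A] [3:C]
3 of 9 scheduled.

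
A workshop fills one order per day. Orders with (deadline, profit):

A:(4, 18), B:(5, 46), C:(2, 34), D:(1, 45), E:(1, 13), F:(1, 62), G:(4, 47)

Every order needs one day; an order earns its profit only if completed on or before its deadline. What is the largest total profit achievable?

207

By profit: F(d1,62), G(d4,47), B(d5,46), D(d1,45), C(d2,34), A(d4,18), E(d1,13)
F→slot 1; G→slot 4; B→slot 5; D skipped; C→slot 2; A→slot 3; E skipped.
Profit = 62 + 34 + 18 + 47 + 46 = 207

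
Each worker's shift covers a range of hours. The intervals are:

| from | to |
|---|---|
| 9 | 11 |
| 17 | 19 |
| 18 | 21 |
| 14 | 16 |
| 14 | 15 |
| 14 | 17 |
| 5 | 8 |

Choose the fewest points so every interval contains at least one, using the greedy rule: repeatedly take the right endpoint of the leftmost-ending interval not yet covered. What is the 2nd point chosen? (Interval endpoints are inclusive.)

Sorted: [5,8] [9,11] [14,15] [14,16] [14,17] [17,19] [18,21]
{[5,8]} hit by 8; {[9,11]} hit by 11; {[14,15],[14,16],[14,17]} hit by 15; {[17,19],[18,21]} hit by 19.
Points: 8, 11, 15, 19 (4 total).

11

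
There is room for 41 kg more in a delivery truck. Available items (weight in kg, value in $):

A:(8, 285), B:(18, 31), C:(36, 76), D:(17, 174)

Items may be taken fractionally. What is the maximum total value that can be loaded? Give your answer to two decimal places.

Sort by value per unit weight and fill in that order.
Ratios (sorted): A 35.62, D 10.24, C 2.11, B 1.72
take A (8 @ 285); take D (17 @ 174); take 16/36 of C → 33.78. Capacity used 41/41.
Total value = 492.78

492.78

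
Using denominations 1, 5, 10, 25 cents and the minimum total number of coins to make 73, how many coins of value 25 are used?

2

73 = 2×25 + 2×10 + 3×1
Count of 25: 2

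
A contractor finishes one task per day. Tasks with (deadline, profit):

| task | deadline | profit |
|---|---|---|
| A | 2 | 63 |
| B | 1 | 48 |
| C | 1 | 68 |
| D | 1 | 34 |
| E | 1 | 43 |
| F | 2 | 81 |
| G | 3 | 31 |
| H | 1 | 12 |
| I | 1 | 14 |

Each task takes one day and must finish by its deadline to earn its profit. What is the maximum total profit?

Profit order: F=81 C=68 A=63 B=48 E=43 D=34 G=31 I=14 H=12
Assign: F→slot 2, C→slot 1, A skipped, B skipped, E skipped, D skipped, G→slot 3, I skipped, H skipped.
Slots: [1:C] [2:F] [3:G]
Profit = 68 + 81 + 31 = 180

180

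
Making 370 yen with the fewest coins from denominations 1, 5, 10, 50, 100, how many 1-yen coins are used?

0

Greedy: take as many of the largest coin as possible, then repeat with the remainder.
370 − 3×100→70 − 1×50→20 − 2×10→0
Count of 1: 0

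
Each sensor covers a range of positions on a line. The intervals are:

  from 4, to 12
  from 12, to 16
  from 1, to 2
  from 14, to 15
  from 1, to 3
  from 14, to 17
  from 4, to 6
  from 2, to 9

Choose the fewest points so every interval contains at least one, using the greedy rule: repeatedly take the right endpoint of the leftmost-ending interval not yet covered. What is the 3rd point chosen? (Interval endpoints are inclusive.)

15

Process intervals by earliest right end; each time one isn't hit yet, stab at its right endpoint.
Sorted: [1,2] [1,3] [4,6] [2,9] [4,12] [14,15] [12,16] [14,17]
{[1,2],[1,3]} hit by 2; {[4,6],[2,9],[4,12]} hit by 6; {[14,15],[12,16],[14,17]} hit by 15.
Points: 2, 6, 15 (3 total).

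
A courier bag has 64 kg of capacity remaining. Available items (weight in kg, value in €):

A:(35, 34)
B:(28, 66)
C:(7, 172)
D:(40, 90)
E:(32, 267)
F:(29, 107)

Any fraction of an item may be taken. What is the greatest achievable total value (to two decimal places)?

531.24

Sort by value per unit weight and fill in that order.
Order: C (172/7=24.57) > E (267/32=8.34) > F (107/29=3.69) > B (66/28=2.36) > D (90/40=2.25) > A (34/35=0.97)
Fill: take C (7 @ 172) → take E (32 @ 267) → take 25/29 of F → 92.24; 64/64 used.
Total value = 531.24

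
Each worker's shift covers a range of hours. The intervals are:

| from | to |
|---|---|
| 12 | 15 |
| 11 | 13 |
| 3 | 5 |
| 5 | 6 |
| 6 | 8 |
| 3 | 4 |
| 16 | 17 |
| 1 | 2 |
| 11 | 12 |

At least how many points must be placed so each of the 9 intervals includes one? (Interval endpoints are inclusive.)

5

Process intervals by earliest right end; each time one isn't hit yet, stab at its right endpoint.
Sorted: [1,2] [3,4] [3,5] [5,6] [6,8] [11,12] [11,13] [12,15] [16,17]
{[1,2]} hit by 2; {[3,4],[3,5]} hit by 4; {[5,6],[6,8]} hit by 6; {[11,12],[11,13],[12,15]} hit by 12; {[16,17]} hit by 17.
Points: 2, 4, 6, 12, 17 (5 total).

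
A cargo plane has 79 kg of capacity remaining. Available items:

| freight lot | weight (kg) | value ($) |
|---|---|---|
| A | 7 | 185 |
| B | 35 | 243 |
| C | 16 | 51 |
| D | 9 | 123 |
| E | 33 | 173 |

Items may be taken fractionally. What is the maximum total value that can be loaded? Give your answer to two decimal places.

Order: A (185/7=26.43) > D (123/9=13.67) > B (243/35=6.94) > E (173/33=5.24) > C (51/16=3.19)
Fill: take A (7 @ 185) → take D (9 @ 123) → take B (35 @ 243) → take 28/33 of E → 146.79; 79/79 used.
Total value = 697.79

697.79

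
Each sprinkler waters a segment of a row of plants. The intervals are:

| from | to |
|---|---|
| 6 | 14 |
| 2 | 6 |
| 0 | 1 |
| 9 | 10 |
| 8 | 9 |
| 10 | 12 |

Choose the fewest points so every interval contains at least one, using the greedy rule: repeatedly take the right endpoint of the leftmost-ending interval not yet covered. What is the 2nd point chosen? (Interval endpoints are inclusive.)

Process intervals by earliest right end; each time one isn't hit yet, stab at its right endpoint.
Sorted: [0,1] [2,6] [8,9] [9,10] [10,12] [6,14]
{[0,1]} hit by 1; {[2,6]} hit by 6; {[8,9],[9,10]} hit by 9; {[10,12],[6,14]} hit by 12.
Points: 1, 6, 9, 12 (4 total).

6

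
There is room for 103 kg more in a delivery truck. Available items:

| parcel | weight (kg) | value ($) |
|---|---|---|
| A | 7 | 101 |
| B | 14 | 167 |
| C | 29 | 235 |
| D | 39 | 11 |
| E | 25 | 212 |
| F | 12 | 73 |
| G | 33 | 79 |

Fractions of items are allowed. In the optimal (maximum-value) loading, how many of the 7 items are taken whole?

5

Sort by value per unit weight and fill in that order.
Order: A (101/7=14.43) > B (167/14=11.93) > E (212/25=8.48) > C (235/29=8.10) > F (73/12=6.08) > G (79/33=2.39) > D (11/39=0.28)
Fill: take A (7 @ 101) → take B (14 @ 167) → take E (25 @ 212) → take C (29 @ 235) → take F (12 @ 73) → take 16/33 of G → 38.30; 103/103 used.
5 item(s) taken whole; one partial (take 16/33 of G).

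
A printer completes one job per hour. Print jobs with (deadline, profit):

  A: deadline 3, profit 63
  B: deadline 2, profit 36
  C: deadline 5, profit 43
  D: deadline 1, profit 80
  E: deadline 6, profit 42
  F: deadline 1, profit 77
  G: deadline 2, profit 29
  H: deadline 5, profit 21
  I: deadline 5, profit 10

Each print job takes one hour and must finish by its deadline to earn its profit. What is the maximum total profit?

285

Take jobs in profit order; each goes to the latest open slot no later than its deadline.
Profit order: D=80 F=77 A=63 C=43 E=42 B=36 G=29 H=21 I=10
Assign: D→slot 1, F skipped, A→slot 3, C→slot 5, E→slot 6, B→slot 2, G skipped, H→slot 4, I skipped.
Slots: [1:D] [2:B] [3:A] [4:H] [5:C] [6:E]
Profit = 80 + 36 + 63 + 21 + 43 + 42 = 285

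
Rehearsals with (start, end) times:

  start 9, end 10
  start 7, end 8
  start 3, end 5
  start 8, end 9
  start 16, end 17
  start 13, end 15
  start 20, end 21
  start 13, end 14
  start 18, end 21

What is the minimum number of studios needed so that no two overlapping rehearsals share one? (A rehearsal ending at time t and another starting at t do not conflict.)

Count concurrent intervals with a sweep; the peak is the room count.
starts: [3, 7, 8, 9, 13, 13, 16, 18, 20]
ends:   [5, 8, 9, 10, 14, 15, 17, 21, 21]
s3→1 e5→0 s7→1 e8→0 s8→1 e9→0 s9→1 e10→0 s13→1 s13→2  — peak 2.

2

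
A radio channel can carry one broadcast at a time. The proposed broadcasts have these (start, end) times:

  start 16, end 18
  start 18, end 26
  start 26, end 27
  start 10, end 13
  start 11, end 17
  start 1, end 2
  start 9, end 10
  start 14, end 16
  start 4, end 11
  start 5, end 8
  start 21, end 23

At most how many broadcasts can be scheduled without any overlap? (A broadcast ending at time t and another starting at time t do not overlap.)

Greedy by earliest finish: after sorting by end time, pick each interval compatible with the last pick.
By end time: (1,2), (5,8), (9,10), (4,11), (10,13), (14,16), (11,17), (16,18), (21,23), (18,26), (26,27).
Pick (1,2); next start ≥ 2 → (5,8); next start ≥ 8 → (9,10); next start ≥ 10 → (10,13); next start ≥ 13 → (14,16); next start ≥ 16 → (16,18); next start ≥ 18 → (21,23); next start ≥ 23 → (26,27).
Selected 8 broadcasts.

8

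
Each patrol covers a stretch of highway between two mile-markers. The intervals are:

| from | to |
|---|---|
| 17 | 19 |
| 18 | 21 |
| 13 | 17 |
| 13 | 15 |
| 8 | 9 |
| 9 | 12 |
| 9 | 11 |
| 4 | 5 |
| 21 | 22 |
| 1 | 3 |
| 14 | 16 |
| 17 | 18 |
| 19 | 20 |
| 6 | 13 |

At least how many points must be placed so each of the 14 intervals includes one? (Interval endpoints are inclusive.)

Sorted: [1,3] [4,5] [8,9] [9,11] [9,12] [6,13] [13,15] [14,16] [13,17] [17,18] [17,19] [19,20] [18,21] [21,22]
{[1,3]} hit by 3; {[4,5]} hit by 5; {[8,9],[9,11],[9,12],[6,13]} hit by 9; {[13,15],[14,16],[13,17]} hit by 15; {[17,18],[17,19]} hit by 18; {[19,20],[18,21]} hit by 20; {[21,22]} hit by 22.
Points: 3, 5, 9, 15, 18, 20, 22 (7 total).

7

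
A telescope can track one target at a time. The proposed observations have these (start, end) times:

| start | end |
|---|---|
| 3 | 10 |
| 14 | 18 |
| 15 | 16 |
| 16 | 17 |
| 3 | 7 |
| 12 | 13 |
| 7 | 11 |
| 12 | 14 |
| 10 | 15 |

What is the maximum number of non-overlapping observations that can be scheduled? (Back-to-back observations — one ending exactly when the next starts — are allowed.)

Order by finish time; keep every interval that doesn't clash with the previous kept one.
Sorted by end: (3,7)  (3,10)  (7,11)  (12,13)  (12,14)  (10,15)  (15,16)  (16,17)  (14,18)
take (3,7); take (7,11); take (12,13); take (15,16); take (16,17); skip (14,18).
Selected 5 observations.

5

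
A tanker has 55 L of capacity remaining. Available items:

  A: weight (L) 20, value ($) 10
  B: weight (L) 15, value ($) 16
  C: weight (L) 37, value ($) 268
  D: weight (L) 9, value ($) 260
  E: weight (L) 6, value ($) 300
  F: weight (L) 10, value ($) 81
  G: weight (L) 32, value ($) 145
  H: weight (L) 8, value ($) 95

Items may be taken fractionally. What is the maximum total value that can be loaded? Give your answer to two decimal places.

895.35

Sort by value per unit weight and fill in that order.
Order: E (300/6=50.00) > D (260/9=28.89) > H (95/8=11.88) > F (81/10=8.10) > C (268/37=7.24) > G (145/32=4.53) > B (16/15=1.07) > A (10/20=0.50)
Fill: take E (6 @ 300) → take D (9 @ 260) → take H (8 @ 95) → take F (10 @ 81) → take 22/37 of C → 159.35; 55/55 used.
Total value = 895.35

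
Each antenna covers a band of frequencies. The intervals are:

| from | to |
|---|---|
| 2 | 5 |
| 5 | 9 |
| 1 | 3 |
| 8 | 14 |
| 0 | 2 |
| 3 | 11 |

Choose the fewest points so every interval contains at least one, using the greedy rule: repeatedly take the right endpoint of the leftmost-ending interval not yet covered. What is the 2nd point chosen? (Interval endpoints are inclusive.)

By right end: [0,2]  [1,3]  [2,5]  [5,9]  [3,11]  [8,14]
[0,2] uncovered → point at 2; [5,9] uncovered → point at 9.
Points: 2, 9 (2 total).

9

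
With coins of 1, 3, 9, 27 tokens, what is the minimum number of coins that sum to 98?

8

98 = 3×27 + 1×9 + 2×3 + 2×1
Total coins = 3 + 1 + 2 + 2 = 8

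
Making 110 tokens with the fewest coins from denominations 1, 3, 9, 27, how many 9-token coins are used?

110 − 4×27→2 − 2×1→0
Count of 9: 0

0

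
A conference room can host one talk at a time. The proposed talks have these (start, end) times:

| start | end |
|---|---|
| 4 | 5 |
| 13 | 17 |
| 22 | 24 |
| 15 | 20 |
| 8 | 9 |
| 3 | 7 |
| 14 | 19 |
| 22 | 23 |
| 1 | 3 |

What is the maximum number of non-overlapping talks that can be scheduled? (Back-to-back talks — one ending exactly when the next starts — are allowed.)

5

By end time: (1,3), (4,5), (3,7), (8,9), (13,17), (14,19), (15,20), (22,23), (22,24).
Pick (1,3); next start ≥ 3 → (4,5); next start ≥ 5 → (8,9); next start ≥ 9 → (13,17); next start ≥ 17 → (22,23).
Selected 5 talks.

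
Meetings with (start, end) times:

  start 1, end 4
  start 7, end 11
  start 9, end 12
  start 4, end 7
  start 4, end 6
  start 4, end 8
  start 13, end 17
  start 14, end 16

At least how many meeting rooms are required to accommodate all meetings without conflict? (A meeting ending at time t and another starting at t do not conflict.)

starts: [1, 4, 4, 4, 7, 9, 13, 14]
ends:   [4, 6, 7, 8, 11, 12, 16, 17]
s1→1 e4→0 s4→1 s4→2 s4→3  — peak 3.

3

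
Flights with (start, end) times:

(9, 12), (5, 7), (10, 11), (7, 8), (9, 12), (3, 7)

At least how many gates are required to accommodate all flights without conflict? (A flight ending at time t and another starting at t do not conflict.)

Count concurrent intervals with a sweep; the peak is the room count.
Events (time:±→running): 3:+→1 5:+→2 7:-→1 7:-→0 7:+→1 8:-→0 9:+→1 9:+→2 10:+→3 … peak 3.

3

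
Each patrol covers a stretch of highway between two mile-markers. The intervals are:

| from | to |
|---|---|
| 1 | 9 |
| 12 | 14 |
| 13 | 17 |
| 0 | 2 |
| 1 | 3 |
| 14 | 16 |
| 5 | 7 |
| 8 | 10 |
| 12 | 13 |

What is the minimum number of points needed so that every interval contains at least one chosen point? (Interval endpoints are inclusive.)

5

Process intervals by earliest right end; each time one isn't hit yet, stab at its right endpoint.
Sorted: [0,2] [1,3] [5,7] [1,9] [8,10] [12,13] [12,14] [14,16] [13,17]
{[0,2],[1,3]} hit by 2; {[5,7],[1,9]} hit by 7; {[8,10]} hit by 10; {[12,13],[12,14]} hit by 13; {[14,16],[13,17]} hit by 16.
Points: 2, 7, 10, 13, 16 (5 total).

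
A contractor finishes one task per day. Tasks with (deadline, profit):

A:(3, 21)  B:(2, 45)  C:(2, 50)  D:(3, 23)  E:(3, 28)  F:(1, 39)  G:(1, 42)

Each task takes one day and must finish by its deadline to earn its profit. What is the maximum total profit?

Sort by profit descending; place each in the latest free slot ≤ its deadline.
Profit order: C=50 B=45 G=42 F=39 E=28 D=23 A=21
Assign: C→slot 2, B→slot 1, G skipped, F skipped, E→slot 3, D skipped, A skipped.
Slots: [1:B] [2:C] [3:E]
Profit = 45 + 50 + 28 = 123

123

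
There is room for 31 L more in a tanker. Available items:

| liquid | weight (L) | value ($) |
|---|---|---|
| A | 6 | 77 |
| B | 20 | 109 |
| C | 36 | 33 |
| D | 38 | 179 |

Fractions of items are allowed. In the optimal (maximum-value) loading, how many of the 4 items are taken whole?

Sort by value per unit weight and fill in that order.
Order: A (77/6=12.83) > B (109/20=5.45) > D (179/38=4.71) > C (33/36=0.92)
Fill: take A (6 @ 77) → take B (20 @ 109) → take 5/38 of D → 23.55; 31/31 used.
2 item(s) taken whole; one partial (take 5/38 of D).

2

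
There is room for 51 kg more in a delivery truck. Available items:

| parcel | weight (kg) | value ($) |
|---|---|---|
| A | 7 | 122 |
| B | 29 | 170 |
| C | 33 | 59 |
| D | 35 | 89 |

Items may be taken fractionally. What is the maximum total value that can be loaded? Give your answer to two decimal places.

330.14

Sort by value per unit weight and fill in that order.
Ratios (sorted): A 17.43, B 5.86, D 2.54, C 1.79
take A (7 @ 122); take B (29 @ 170); take 15/35 of D → 38.14. Capacity used 51/51.
Total value = 330.14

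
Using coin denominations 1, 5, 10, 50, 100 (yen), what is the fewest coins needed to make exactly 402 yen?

6

Use the largest denomination that fits, subtract, and repeat.
402 = 4×100 + 2×1
Total coins = 4 + 2 = 6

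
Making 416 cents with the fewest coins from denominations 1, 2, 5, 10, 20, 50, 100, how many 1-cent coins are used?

1

416 = 4×100 + 1×10 + 1×5 + 1×1
Count of 1: 1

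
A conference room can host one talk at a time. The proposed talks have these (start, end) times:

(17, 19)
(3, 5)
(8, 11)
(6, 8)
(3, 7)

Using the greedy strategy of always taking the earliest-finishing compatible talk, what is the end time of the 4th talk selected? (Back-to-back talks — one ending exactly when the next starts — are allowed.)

Sorted by end: (3,5)  (3,7)  (6,8)  (8,11)  (17,19)
take (3,5); take (6,8); take (8,11); take (17,19).
Selected: (3,5) (6,8) (8,11) (17,19)

19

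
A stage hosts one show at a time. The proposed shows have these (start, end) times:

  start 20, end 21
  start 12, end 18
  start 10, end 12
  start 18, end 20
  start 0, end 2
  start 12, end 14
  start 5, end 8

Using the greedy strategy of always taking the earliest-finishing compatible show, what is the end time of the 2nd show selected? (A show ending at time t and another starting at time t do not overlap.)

Sort by end time and greedily take each interval whose start is ≥ the last chosen end.
By end time: (0,2), (5,8), (10,12), (12,14), (12,18), (18,20), (20,21).
Pick (0,2); next start ≥ 2 → (5,8); next start ≥ 8 → (10,12); next start ≥ 12 → (12,14); next start ≥ 14 → (18,20); next start ≥ 20 → (20,21).
Selected: (0,2) (5,8) (10,12) (12,14) (18,20) (20,21)

8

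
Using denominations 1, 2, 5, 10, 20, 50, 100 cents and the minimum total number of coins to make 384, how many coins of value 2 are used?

2

Use the largest denomination that fits, subtract, and repeat.
384 = 3×100 + 1×50 + 1×20 + 1×10 + 2×2
Count of 2: 2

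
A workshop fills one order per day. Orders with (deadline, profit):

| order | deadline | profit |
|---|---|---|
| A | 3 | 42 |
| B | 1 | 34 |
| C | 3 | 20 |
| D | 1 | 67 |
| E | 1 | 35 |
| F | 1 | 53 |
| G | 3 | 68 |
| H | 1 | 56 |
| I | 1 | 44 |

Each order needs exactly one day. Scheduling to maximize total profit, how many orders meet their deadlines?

Sort by profit descending; place each in the latest free slot ≤ its deadline.
By profit: G(d3,68), D(d1,67), H(d1,56), F(d1,53), I(d1,44), A(d3,42), E(d1,35), B(d1,34), C(d3,20)
G→slot 3; D→slot 1; H skipped; F skipped; I skipped; A→slot 2; E skipped; B skipped; C skipped.
3 of 9 scheduled.

3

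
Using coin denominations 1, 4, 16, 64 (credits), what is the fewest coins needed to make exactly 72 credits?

3

Use the largest denomination that fits, subtract, and repeat.
72 = 1×64 + 2×4
Total coins = 1 + 2 = 3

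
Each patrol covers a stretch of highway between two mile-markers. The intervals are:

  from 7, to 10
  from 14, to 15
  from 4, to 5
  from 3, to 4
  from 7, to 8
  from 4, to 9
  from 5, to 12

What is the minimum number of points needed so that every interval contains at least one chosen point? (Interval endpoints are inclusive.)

3

By right end: [3,4]  [4,5]  [7,8]  [4,9]  [7,10]  [5,12]  [14,15]
[3,4] uncovered → point at 4; [7,8] uncovered → point at 8; [14,15] uncovered → point at 15.
Points: 4, 8, 15 (3 total).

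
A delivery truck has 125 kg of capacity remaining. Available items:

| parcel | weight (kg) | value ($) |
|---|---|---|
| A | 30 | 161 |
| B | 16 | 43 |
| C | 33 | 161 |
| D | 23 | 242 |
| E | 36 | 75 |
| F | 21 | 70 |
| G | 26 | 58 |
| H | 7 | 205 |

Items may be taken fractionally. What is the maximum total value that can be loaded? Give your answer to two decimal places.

Greedy by value/weight ratio, highest first.
Ratios (sorted): H 29.29, D 10.52, A 5.37, C 4.88, F 3.33, B 2.69, G 2.23, E 2.08
take H (7 @ 205); take D (23 @ 242); take A (30 @ 161); take C (33 @ 161); take F (21 @ 70); take 11/16 of B → 29.56. Capacity used 125/125.
Total value = 868.56

868.56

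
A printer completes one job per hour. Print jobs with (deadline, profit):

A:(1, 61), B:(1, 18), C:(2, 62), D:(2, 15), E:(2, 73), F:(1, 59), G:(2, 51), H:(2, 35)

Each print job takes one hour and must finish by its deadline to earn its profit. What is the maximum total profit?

Take jobs in profit order; each goes to the latest open slot no later than its deadline.
By profit: E(d2,73), C(d2,62), A(d1,61), F(d1,59), G(d2,51), H(d2,35), B(d1,18), D(d2,15)
E→slot 2; C→slot 1; A skipped; F skipped; G skipped; H skipped; B skipped; D skipped.
Profit = 62 + 73 = 135

135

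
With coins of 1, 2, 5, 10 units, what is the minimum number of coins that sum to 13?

3

Greedy: take as many of the largest coin as possible, then repeat with the remainder.
13 = 1×10 + 1×2 + 1×1
Total coins = 1 + 1 + 1 = 3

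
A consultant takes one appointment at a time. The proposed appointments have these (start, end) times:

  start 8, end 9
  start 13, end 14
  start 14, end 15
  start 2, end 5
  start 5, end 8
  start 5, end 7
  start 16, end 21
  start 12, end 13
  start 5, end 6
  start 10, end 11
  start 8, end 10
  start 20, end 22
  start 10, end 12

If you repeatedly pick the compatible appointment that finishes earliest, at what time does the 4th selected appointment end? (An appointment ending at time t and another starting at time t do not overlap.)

Sorted by end: (2,5)  (5,6)  (5,7)  (5,8)  (8,9)  (8,10)  (10,11)  (10,12)  (12,13)  (13,14)  (14,15)  (16,21)  (20,22)
take (2,5); take (5,6); skip (5,7); skip (5,8); take (8,9); take (10,11); take (12,13); take (13,14); take (14,15); take (16,21); skip (20,22).
Selected: (2,5) (5,6) (8,9) (10,11) (12,13) (13,14) (14,15) (16,21)

11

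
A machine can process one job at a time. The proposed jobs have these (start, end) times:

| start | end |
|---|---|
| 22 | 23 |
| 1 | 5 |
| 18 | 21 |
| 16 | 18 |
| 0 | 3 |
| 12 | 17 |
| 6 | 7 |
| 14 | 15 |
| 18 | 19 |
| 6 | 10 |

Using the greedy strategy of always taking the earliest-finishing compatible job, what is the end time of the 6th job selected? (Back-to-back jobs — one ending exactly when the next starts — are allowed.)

23

Order by finish time; keep every interval that doesn't clash with the previous kept one.
Sorted by end: (0,3)  (1,5)  (6,7)  (6,10)  (14,15)  (12,17)  (16,18)  (18,19)  (18,21)  (22,23)
take (0,3); take (6,7); take (14,15); skip (12,17); take (16,18); take (18,19); take (22,23).
Selected: (0,3) (6,7) (14,15) (16,18) (18,19) (22,23)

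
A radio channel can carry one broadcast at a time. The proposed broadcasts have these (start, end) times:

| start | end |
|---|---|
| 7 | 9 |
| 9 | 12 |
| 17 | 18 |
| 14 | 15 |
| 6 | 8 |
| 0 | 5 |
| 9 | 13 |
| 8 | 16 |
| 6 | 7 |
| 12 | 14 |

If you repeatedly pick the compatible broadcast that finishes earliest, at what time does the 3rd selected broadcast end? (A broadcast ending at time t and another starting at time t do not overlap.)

9

By end time: (0,5), (6,7), (6,8), (7,9), (9,12), (9,13), (12,14), (14,15), (8,16), (17,18).
Pick (0,5); next start ≥ 5 → (6,7); next start ≥ 7 → (7,9); next start ≥ 9 → (9,12); next start ≥ 12 → (12,14); next start ≥ 14 → (14,15); next start ≥ 15 → (17,18).
Selected: (0,5) (6,7) (7,9) (9,12) (12,14) (14,15) (17,18)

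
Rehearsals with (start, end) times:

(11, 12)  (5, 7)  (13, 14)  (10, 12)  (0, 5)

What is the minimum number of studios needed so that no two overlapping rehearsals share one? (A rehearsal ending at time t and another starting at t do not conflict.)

2

Count concurrent intervals with a sweep; the peak is the room count.
starts: [0, 5, 10, 11, 13]
ends:   [5, 7, 12, 12, 14]
s0→1 e5→0 s5→1 e7→0 s10→1 s11→2  — peak 2.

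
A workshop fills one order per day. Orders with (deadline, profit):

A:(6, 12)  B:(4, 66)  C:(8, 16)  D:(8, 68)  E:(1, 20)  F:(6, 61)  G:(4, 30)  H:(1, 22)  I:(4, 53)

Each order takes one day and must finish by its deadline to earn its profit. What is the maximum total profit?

Profit order: D=68 B=66 F=61 I=53 G=30 H=22 E=20 C=16 A=12
Assign: D→slot 8, B→slot 4, F→slot 6, I→slot 3, G→slot 2, H→slot 1, E skipped, C→slot 7, A→slot 5.
Slots: [1:H] [2:G] [3:I] [4:B] [5:A] [6:F] [7:C] [8:D]
Profit = 22 + 30 + 53 + 66 + 12 + 61 + 16 + 68 = 328

328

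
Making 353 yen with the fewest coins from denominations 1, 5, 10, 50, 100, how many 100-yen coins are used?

3

353 = 3×100 + 1×50 + 3×1
Count of 100: 3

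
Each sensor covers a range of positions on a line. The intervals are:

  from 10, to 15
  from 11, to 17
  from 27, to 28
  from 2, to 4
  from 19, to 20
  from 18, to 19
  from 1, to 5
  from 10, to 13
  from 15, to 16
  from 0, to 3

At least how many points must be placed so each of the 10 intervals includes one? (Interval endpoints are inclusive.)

5

Process intervals by earliest right end; each time one isn't hit yet, stab at its right endpoint.
By right end: [0,3]  [2,4]  [1,5]  [10,13]  [10,15]  [15,16]  [11,17]  [18,19]  [19,20]  [27,28]
[0,3] uncovered → point at 3; [10,13] uncovered → point at 13; [15,16] uncovered → point at 16; [18,19] uncovered → point at 19; [27,28] uncovered → point at 28.
Points: 3, 13, 16, 19, 28 (5 total).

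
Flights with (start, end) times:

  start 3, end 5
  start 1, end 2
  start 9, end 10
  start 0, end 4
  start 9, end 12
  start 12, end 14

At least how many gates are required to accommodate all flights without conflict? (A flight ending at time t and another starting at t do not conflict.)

Count concurrent intervals with a sweep; the peak is the room count.
starts: [0, 1, 3, 9, 9, 12]
ends:   [2, 4, 5, 10, 12, 14]
s0→1 s1→2  — peak 2.

2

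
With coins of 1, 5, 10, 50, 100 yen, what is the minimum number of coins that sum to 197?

197 − 1×100→97 − 1×50→47 − 4×10→7 − 1×5→2 − 2×1→0
Total coins = 1 + 1 + 4 + 1 + 2 = 9

9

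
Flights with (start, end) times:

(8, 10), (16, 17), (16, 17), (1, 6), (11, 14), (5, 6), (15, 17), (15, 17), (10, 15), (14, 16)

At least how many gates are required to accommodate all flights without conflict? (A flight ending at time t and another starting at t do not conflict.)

4

Events (time:±→running): 1:+→1 5:+→2 6:-→1 6:-→0 8:+→1 10:-→0 10:+→1 11:+→2 14:-→1 14:+→2 15:-→1 15:+→2 15:+→3 16:-→2 16:+→3 16:+→4 … peak 4.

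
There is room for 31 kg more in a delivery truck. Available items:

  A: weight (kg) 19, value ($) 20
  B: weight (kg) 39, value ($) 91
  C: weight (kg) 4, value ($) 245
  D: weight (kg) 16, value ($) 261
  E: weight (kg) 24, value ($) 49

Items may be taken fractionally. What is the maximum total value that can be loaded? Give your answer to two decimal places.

Ratios (sorted): C 61.25, D 16.31, B 2.33, E 2.04, A 1.05
take C (4 @ 245); take D (16 @ 261); take 11/39 of B → 25.67. Capacity used 31/31.
Total value = 531.67

531.67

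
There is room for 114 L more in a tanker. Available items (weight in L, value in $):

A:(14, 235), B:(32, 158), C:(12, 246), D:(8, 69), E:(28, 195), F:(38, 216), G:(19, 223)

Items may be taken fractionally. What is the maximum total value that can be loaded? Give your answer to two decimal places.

1155.58

Sort by value per unit weight and fill in that order.
Order: C (246/12=20.50) > A (235/14=16.79) > G (223/19=11.74) > D (69/8=8.62) > E (195/28=6.96) > F (216/38=5.68) > B (158/32=4.94)
Fill: take C (12 @ 246) → take A (14 @ 235) → take G (19 @ 223) → take D (8 @ 69) → take E (28 @ 195) → take 33/38 of F → 187.58; 114/114 used.
Total value = 1155.58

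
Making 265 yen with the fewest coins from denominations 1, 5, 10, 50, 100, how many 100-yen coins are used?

2

265 − 2×100→65 − 1×50→15 − 1×10→5 − 1×5→0
Count of 100: 2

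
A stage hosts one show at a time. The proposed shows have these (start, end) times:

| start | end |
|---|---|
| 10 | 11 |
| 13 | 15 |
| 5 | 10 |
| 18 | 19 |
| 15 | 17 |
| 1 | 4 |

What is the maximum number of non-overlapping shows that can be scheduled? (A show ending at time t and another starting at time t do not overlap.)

By end time: (1,4), (5,10), (10,11), (13,15), (15,17), (18,19).
Pick (1,4); next start ≥ 4 → (5,10); next start ≥ 10 → (10,11); next start ≥ 11 → (13,15); next start ≥ 15 → (15,17); next start ≥ 17 → (18,19).
Selected 6 shows.

6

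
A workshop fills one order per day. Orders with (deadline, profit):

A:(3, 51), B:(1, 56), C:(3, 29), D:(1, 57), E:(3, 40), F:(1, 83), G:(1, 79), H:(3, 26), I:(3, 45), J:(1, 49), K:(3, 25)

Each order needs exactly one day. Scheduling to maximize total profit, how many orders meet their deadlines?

Profit order: F=83 G=79 D=57 B=56 A=51 J=49 I=45 E=40 C=29 H=26 K=25
Assign: F→slot 1, G skipped, D skipped, B skipped, A→slot 3, J skipped, I→slot 2, E skipped, C skipped, H skipped, K skipped.
Slots: [1:F] [2:I] [3:A]
3 of 11 scheduled.

3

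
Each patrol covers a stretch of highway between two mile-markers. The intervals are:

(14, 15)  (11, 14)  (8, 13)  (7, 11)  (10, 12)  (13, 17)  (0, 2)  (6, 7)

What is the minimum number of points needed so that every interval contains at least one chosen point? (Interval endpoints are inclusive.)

By right end: [0,2]  [6,7]  [7,11]  [10,12]  [8,13]  [11,14]  [14,15]  [13,17]
[0,2] uncovered → point at 2; [6,7] uncovered → point at 7; [10,12] uncovered → point at 12; [14,15] uncovered → point at 15.
Points: 2, 7, 12, 15 (4 total).

4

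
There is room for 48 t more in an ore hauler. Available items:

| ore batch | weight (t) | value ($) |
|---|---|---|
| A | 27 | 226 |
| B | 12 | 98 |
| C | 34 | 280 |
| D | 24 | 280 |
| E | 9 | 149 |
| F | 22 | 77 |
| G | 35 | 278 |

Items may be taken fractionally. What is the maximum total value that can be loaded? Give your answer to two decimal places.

Ratios (sorted): E 16.56, D 11.67, A 8.37, C 8.24, B 8.17, G 7.94, F 3.50
take E (9 @ 149); take D (24 @ 280); take 15/27 of A → 125.56. Capacity used 48/48.
Total value = 554.56

554.56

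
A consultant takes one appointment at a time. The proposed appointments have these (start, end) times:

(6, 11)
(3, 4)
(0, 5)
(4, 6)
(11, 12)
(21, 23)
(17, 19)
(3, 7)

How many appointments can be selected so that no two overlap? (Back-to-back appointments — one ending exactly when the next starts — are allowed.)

Greedy by earliest finish: after sorting by end time, pick each interval compatible with the last pick.
Sorted by end: (3,4)  (0,5)  (4,6)  (3,7)  (6,11)  (11,12)  (17,19)  (21,23)
take (3,4); take (4,6); skip (3,7); take (6,11); take (11,12); take (17,19); take (21,23).
Selected 6 appointments.

6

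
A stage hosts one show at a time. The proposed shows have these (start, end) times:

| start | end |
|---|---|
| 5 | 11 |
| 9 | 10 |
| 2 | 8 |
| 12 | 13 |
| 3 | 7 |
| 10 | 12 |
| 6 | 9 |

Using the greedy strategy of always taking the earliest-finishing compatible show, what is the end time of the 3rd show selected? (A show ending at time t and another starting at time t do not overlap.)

Sorted by end: (3,7)  (2,8)  (6,9)  (9,10)  (5,11)  (10,12)  (12,13)
take (3,7); skip (2,8); take (9,10); skip (5,11); take (10,12); take (12,13).
Selected: (3,7) (9,10) (10,12) (12,13)

12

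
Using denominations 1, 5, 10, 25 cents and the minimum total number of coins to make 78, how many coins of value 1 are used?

78 = 3×25 + 3×1
Count of 1: 3

3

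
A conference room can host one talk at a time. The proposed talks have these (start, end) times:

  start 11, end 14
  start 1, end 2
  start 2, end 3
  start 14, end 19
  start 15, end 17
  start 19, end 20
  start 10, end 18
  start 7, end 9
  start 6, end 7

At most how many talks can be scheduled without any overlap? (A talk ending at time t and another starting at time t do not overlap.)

7

By end time: (1,2), (2,3), (6,7), (7,9), (11,14), (15,17), (10,18), (14,19), (19,20).
Pick (1,2); next start ≥ 2 → (2,3); next start ≥ 3 → (6,7); next start ≥ 7 → (7,9); next start ≥ 9 → (11,14); next start ≥ 14 → (15,17); next start ≥ 17 → (19,20).
Selected 7 talks.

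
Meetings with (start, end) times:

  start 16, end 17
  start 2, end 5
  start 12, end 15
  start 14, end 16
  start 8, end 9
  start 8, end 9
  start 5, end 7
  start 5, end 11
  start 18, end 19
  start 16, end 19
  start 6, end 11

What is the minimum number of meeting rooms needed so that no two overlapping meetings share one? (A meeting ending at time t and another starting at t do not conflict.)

4

starts: [2, 5, 5, 6, 8, 8, 12, 14, 16, 16, 18]
ends:   [5, 7, 9, 9, 11, 11, 15, 16, 17, 19, 19]
s2→1 e5→0 s5→1 s5→2 s6→3 e7→2 s8→3 s8→4  — peak 4.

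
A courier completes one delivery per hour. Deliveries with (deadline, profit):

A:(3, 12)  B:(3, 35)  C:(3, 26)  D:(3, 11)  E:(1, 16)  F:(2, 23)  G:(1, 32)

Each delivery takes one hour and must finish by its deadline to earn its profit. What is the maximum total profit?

93

Take jobs in profit order; each goes to the latest open slot no later than its deadline.
By profit: B(d3,35), G(d1,32), C(d3,26), F(d2,23), E(d1,16), A(d3,12), D(d3,11)
B→slot 3; G→slot 1; C→slot 2; F skipped; E skipped; A skipped; D skipped.
Profit = 32 + 26 + 35 = 93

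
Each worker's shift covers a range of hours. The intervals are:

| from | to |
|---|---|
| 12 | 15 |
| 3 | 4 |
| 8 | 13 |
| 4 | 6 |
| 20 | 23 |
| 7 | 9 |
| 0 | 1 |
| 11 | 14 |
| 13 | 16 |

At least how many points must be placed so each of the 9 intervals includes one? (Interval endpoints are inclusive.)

Sort by right endpoint; whenever an interval is uncovered, place a point at its right end.
Sorted: [0,1] [3,4] [4,6] [7,9] [8,13] [11,14] [12,15] [13,16] [20,23]
{[0,1]} hit by 1; {[3,4],[4,6]} hit by 4; {[7,9],[8,13]} hit by 9; {[11,14],[12,15],[13,16]} hit by 14; {[20,23]} hit by 23.
Points: 1, 4, 9, 14, 23 (5 total).

5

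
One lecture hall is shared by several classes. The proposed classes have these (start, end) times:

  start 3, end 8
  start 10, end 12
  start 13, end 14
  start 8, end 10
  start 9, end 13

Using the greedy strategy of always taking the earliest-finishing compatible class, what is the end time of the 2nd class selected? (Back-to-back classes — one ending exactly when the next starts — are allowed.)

Order by finish time; keep every interval that doesn't clash with the previous kept one.
Sorted by end: (3,8)  (8,10)  (10,12)  (9,13)  (13,14)
take (3,8); take (8,10); take (10,12); take (13,14).
Selected: (3,8) (8,10) (10,12) (13,14)

10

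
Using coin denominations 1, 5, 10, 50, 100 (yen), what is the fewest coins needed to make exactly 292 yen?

292 − 2×100→92 − 1×50→42 − 4×10→2 − 2×1→0
Total coins = 2 + 1 + 4 + 2 = 9

9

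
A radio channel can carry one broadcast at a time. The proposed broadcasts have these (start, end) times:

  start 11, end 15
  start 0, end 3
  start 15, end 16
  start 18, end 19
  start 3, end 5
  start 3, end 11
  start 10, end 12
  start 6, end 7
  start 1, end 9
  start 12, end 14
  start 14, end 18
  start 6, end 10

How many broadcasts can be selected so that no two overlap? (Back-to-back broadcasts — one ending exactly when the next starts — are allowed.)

7

By end time: (0,3), (3,5), (6,7), (1,9), (6,10), (3,11), (10,12), (12,14), (11,15), (15,16), (14,18), (18,19).
Pick (0,3); next start ≥ 3 → (3,5); next start ≥ 5 → (6,7); next start ≥ 7 → (10,12); next start ≥ 12 → (12,14); next start ≥ 14 → (15,16); next start ≥ 16 → (18,19).
Selected 7 broadcasts.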